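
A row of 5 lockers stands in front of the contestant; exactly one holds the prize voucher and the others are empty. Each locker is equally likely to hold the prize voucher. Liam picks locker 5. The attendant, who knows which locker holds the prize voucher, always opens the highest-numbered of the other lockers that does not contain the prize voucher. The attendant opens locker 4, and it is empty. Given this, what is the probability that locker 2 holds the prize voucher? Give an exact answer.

1/4

Apply Bayes' rule, conditioning on where the prize voucher actually is.
If it is in any of lockers 1, 2, 3, and 5 (prior 1/5 each): locker 4 is the highest-numbered option available, probability 1; weight (1/5)·1 = 1/5 each.
If it is in locker 4 (prior 1/5): the attendant opened locker 4, so this case is ruled out; weight (1/5)·0 = 0.
The weights sum to 4/5.
So P(the prize voucher in locker 2 | the attendant opened locker 4) = (1/5) / (4/5) = 1/4.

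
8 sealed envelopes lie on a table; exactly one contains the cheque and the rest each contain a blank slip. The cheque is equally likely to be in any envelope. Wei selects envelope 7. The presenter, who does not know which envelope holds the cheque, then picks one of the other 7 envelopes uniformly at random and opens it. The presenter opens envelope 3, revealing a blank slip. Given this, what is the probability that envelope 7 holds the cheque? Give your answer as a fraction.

1/7

Because the presenter chose which envelope to open without knowing where the cheque is, the choice is independent of the prize location. Learning that envelope 3 does not hold the cheque simply rules out that one location and leaves the remaining 7 envelopes still equally likely by symmetry.
So P(the cheque in envelope 7) = 1/7.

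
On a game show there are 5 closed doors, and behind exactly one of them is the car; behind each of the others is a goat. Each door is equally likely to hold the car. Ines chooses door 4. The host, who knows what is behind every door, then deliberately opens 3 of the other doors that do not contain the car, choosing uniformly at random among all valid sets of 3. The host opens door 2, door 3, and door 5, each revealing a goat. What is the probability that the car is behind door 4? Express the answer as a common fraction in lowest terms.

1/5

Apply Bayes' rule, conditioning on where the car actually is.
If it is behind door 1 (prior 1/5): the host has no choice, probability 1; weight (1/5)·1 = 1/5.
If it is behind any of doors 2, 3, and 5 (prior 1/5 each): that door was opened and seen not to hold the prize — ruled out; weight (1/5)·0 = 0 each.
If it is behind door 4 (prior 1/5): the host has 4 equally likely choices, so probability 1/4; weight (1/5)·(1/4) = 1/20.
The weights sum to 1/4.
So P(the car behind door 4 | the host opened door 2, door 3, and door 5) = (1/20) / (1/4) = 1/5.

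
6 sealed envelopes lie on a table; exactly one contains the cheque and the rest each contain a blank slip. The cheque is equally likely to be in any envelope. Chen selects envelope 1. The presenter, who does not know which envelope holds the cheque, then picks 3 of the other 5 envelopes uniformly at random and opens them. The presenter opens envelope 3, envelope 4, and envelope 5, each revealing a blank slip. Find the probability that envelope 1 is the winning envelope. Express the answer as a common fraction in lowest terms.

1/3

Because the presenter chose which envelopes to open without knowing where the cheque is, the choice is independent of the prize location. Learning that none of the 3 opened envelopes holds the cheque simply rules out those 3 locations and leaves the remaining 3 envelopes still equally likely by symmetry.
So P(the cheque in envelope 1) = 1/3.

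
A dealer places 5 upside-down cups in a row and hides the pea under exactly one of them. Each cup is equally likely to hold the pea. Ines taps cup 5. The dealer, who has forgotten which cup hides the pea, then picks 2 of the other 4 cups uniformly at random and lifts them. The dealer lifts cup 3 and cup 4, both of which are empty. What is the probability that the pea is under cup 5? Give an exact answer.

Condition on the true location of the pea.
If it is under any of cups 1, 2, and 5 (prior 1/5 each): the dealer picks exactly this set with probability 1/6 regardless, and none is the prize; weight (1/5)·(1/6) = 1/30 each.
If it is under either of cups 3 and 4 (prior 1/5 each): that cup was opened and seen not to hold the prize — ruled out; weight (1/5)·0 = 0 each.
The weights sum to 1/10.
So P(the pea under cup 5 | the dealer opened cup 3 and cup 4) = (1/30) / (1/10) = 1/3.

1/3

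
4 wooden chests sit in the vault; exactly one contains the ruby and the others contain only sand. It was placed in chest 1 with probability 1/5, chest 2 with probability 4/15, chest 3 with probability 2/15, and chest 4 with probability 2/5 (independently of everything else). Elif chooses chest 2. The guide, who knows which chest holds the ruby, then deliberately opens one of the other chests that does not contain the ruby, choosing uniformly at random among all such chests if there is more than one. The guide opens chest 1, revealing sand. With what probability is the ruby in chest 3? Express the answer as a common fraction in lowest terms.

Apply Bayes' rule, conditioning on where the ruby actually is.
If it is in chest 1 (prior 1/5): the guide opened chest 1, so this case is ruled out; weight (1/5)·0 = 0.
If it is in chest 2 (prior 4/15): the guide has 3 equally likely choices, so probability 1/3; weight (4/15)·(1/3) = 4/45.
If it is in chest 3 (prior 2/15): the guide has 2 equally likely choices, so probability 1/2; weight (2/15)·(1/2) = 1/15.
If it is in chest 4 (prior 2/5): the guide has 2 equally likely choices, so probability 1/2; weight (2/5)·(1/2) = 1/5.
The weights sum to 16/45.
So P(the ruby in chest 3 | the guide opened chest 1) = (1/15) / (16/45) = 3/16.

3/16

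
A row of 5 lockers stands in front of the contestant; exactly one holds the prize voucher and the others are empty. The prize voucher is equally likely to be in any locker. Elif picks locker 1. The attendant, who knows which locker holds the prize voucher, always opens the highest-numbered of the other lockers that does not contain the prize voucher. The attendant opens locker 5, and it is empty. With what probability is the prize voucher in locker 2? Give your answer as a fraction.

1/4

Condition on the true location of the prize voucher.
If it is in any of lockers 1, 2, 3, and 4 (prior 1/5 each): locker 5 is the highest-numbered option available, probability 1; weight (1/5)·1 = 1/5 each.
If it is in locker 5 (prior 1/5): the attendant opened locker 5, so this case is ruled out; weight (1/5)·0 = 0.
The weights sum to 4/5.
So P(the prize voucher in locker 2 | the attendant opened locker 5) = (1/5) / (4/5) = 1/4.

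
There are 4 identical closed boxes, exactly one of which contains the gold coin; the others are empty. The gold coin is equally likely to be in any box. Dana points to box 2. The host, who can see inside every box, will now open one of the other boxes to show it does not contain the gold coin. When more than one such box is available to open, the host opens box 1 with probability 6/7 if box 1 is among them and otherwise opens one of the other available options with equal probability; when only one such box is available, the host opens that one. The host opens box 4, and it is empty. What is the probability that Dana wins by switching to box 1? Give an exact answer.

7/10

Condition on the true location of the gold coin.
If it is in box 1 (prior 1/4): box 1 holds the prize so is unavailable; the host chooses uniformly among the 2 others, probability 1/2; weight (1/4)·(1/2) = 1/8.
If it is in box 2 (prior 1/4): box 1 is available but not opened; box 4 gets probability (1 − 6/7)/2 = 1/14; weight (1/4)·(1/14) = 1/56.
If it is in box 3 (prior 1/4): box 1 is available but not opened, probability 1/7; weight (1/4)·(1/7) = 1/28.
If it is in box 4 (prior 1/4): the host opened box 4, so this case is ruled out; weight (1/4)·0 = 0.
The weights sum to 5/28.
So P(the gold coin in box 1 | the host opened box 4) = (1/8) / (5/28) = 7/10.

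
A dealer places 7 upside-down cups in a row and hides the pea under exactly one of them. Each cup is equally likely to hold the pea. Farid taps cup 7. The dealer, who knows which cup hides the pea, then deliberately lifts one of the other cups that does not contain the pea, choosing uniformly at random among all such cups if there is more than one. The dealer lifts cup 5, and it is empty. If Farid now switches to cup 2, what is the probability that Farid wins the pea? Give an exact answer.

6/35

Consider each possible location of the pea in turn.
If it is under any of cups 1, 2, 3, 4, and 6 (prior 1/7 each): the dealer has 5 equally likely choices, so probability 1/5; weight (1/7)·(1/5) = 1/35 each.
If it is under cup 5 (prior 1/7): the dealer opened cup 5, so this case is ruled out; weight (1/7)·0 = 0.
If it is under cup 7 (prior 1/7): the dealer has 6 equally likely choices, so probability 1/6; weight (1/7)·(1/6) = 1/42.
The weights sum to 1/6.
So P(the pea under cup 2 | the dealer opened cup 5) = (1/35) / (1/6) = 6/35.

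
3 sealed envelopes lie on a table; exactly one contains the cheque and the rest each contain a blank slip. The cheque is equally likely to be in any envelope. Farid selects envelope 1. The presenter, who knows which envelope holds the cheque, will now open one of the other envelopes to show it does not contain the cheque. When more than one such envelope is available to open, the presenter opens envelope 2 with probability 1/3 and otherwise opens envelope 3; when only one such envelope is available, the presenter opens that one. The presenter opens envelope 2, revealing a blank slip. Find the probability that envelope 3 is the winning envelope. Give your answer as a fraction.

Apply Bayes' rule, conditioning on where the cheque actually is.
If it is in envelope 1 (prior 1/3): envelope 2 is available, opened with probability 1/3; weight (1/3)·(1/3) = 1/9.
If it is in envelope 2 (prior 1/3): the presenter opened envelope 2, so this case is ruled out; weight (1/3)·0 = 0.
If it is in envelope 3 (prior 1/3): only envelope 2 is available, probability 1; weight (1/3)·1 = 1/3.
The weights sum to 4/9.
So P(the cheque in envelope 3 | the presenter opened envelope 2) = (1/3) / (4/9) = 3/4.

3/4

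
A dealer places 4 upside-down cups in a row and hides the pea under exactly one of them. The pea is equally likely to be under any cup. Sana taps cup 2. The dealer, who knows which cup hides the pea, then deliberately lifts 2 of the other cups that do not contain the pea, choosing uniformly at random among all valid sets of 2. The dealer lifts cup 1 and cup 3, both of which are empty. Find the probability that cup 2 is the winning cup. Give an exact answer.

1/4

Apply Bayes' rule, conditioning on where the pea actually is.
If it is under either of cups 1 and 3 (prior 1/4 each): that cup was opened and seen not to hold the prize — ruled out; weight (1/4)·0 = 0 each.
If it is under cup 2 (prior 1/4): the dealer has 3 equally likely choices, so probability 1/3; weight (1/4)·(1/3) = 1/12.
If it is under cup 4 (prior 1/4): the dealer has no choice, probability 1; weight (1/4)·1 = 1/4.
The weights sum to 1/3.
So P(the pea under cup 2 | the dealer opened cup 1 and cup 3) = (1/12) / (1/3) = 1/4.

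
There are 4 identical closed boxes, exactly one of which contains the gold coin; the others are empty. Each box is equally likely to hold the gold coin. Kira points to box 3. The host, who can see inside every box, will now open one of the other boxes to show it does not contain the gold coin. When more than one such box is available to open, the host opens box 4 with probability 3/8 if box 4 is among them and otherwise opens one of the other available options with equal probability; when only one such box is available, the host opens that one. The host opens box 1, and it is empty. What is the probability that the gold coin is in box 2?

10/23

Apply Bayes' rule, conditioning on where the gold coin actually is.
If it is in box 1 (prior 1/4): the host opened box 1, so this case is ruled out; weight (1/4)·0 = 0.
If it is in box 2 (prior 1/4): box 4 is available but not opened, probability 5/8; weight (1/4)·(5/8) = 5/32.
If it is in box 3 (prior 1/4): box 4 is available but not opened; box 1 gets probability (1 − 3/8)/2 = 5/16; weight (1/4)·(5/16) = 5/64.
If it is in box 4 (prior 1/4): box 4 holds the prize so is unavailable; the host chooses uniformly among the 2 others, probability 1/2; weight (1/4)·(1/2) = 1/8.
The weights sum to 23/64.
So P(the gold coin in box 2 | the host opened box 1) = (5/32) / (23/64) = 10/23.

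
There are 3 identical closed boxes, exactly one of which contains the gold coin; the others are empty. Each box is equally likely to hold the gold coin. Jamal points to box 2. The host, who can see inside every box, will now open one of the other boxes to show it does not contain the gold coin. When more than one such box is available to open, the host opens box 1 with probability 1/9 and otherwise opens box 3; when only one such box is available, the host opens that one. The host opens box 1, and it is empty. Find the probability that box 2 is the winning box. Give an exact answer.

1/10

Consider each possible location of the gold coin in turn.
If it is in box 1 (prior 1/3): the host opened box 1, so this case is ruled out; weight (1/3)·0 = 0.
If it is in box 2 (prior 1/3): box 1 is available, opened with probability 1/9; weight (1/3)·(1/9) = 1/27.
If it is in box 3 (prior 1/3): only box 1 is available, probability 1; weight (1/3)·1 = 1/3.
The weights sum to 10/27.
So P(the gold coin in box 2 | the host opened box 1) = (1/27) / (10/27) = 1/10.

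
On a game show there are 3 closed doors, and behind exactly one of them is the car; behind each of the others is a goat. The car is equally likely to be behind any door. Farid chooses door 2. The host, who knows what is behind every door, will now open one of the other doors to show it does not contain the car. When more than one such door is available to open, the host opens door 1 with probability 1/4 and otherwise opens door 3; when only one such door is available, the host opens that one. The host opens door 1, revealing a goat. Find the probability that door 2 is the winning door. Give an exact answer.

Apply Bayes' rule, conditioning on where the car actually is.
If it is behind door 1 (prior 1/3): the host opened door 1, so this case is ruled out; weight (1/3)·0 = 0.
If it is behind door 2 (prior 1/3): door 1 is available, opened with probability 1/4; weight (1/3)·(1/4) = 1/12.
If it is behind door 3 (prior 1/3): only door 1 is available, probability 1; weight (1/3)·1 = 1/3.
The weights sum to 5/12.
So P(the car behind door 2 | the host opened door 1) = (1/12) / (5/12) = 1/5.

1/5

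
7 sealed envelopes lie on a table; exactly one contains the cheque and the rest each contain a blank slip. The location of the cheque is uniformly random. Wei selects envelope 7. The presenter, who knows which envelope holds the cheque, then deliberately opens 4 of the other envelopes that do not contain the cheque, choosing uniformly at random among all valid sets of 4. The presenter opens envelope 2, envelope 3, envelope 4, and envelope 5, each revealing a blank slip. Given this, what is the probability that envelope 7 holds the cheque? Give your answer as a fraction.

Apply Bayes' rule, conditioning on where the cheque actually is.
If it is in either of envelopes 1 and 6 (prior 1/7 each): the presenter has 5 equally likely choices, so probability 1/5; weight (1/7)·(1/5) = 1/35 each.
If it is in any of envelopes 2, 3, 4, and 5 (prior 1/7 each): that envelope was opened and seen not to hold the prize — ruled out; weight (1/7)·0 = 0 each.
If it is in envelope 7 (prior 1/7): the presenter has 15 equally likely choices, so probability 1/15; weight (1/7)·(1/15) = 1/105.
The weights sum to 1/15.
So P(the cheque in envelope 7 | the presenter opened envelope 2, envelope 3, envelope 4, and envelope 5) = (1/105) / (1/15) = 1/7.

1/7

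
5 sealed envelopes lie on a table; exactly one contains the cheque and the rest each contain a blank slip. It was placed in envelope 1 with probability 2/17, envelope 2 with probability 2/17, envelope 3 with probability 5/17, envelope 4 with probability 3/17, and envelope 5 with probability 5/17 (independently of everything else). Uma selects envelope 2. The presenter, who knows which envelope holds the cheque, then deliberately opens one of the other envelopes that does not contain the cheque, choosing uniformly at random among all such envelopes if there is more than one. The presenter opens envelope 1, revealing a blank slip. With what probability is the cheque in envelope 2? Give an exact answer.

Consider each possible location of the cheque in turn.
If it is in envelope 1 (prior 2/17): the presenter opened envelope 1, so this case is ruled out; weight (2/17)·0 = 0.
If it is in envelope 2 (prior 2/17): the presenter has 4 equally likely choices, so probability 1/4; weight (2/17)·(1/4) = 1/34.
If it is in either of envelopes 3 and 5 (prior 5/17 each): the presenter has 3 equally likely choices, so probability 1/3; weight (5/17)·(1/3) = 5/51 each.
If it is in envelope 4 (prior 3/17): the presenter has 3 equally likely choices, so probability 1/3; weight (3/17)·(1/3) = 1/17.
The weights sum to 29/102.
So P(the cheque in envelope 2 | the presenter opened envelope 1) = (1/34) / (29/102) = 3/29.

3/29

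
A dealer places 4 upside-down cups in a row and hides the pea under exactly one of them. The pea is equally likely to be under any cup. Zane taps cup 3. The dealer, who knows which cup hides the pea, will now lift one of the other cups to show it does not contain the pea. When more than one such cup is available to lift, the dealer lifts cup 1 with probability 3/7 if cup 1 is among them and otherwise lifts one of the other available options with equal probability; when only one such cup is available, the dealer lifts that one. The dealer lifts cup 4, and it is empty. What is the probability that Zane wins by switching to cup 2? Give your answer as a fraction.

8/19

Apply Bayes' rule, conditioning on where the pea actually is.
If it is under cup 1 (prior 1/4): cup 1 holds the prize so is unavailable; the dealer chooses uniformly among the 2 others, probability 1/2; weight (1/4)·(1/2) = 1/8.
If it is under cup 2 (prior 1/4): cup 1 is available but not opened, probability 4/7; weight (1/4)·(4/7) = 1/7.
If it is under cup 3 (prior 1/4): cup 1 is available but not opened; cup 4 gets probability (1 − 3/7)/2 = 2/7; weight (1/4)·(2/7) = 1/14.
If it is under cup 4 (prior 1/4): the dealer opened cup 4, so this case is ruled out; weight (1/4)·0 = 0.
The weights sum to 19/56.
So P(the pea under cup 2 | the dealer opened cup 4) = (1/7) / (19/56) = 8/19.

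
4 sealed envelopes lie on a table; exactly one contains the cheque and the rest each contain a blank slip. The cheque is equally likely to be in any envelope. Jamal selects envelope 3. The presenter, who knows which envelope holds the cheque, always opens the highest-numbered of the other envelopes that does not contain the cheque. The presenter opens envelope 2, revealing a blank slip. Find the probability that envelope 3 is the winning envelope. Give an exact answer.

Condition on the true location of the cheque.
If it is in either of envelopes 1 and 3 (prior 1/4 each): the presenter would have opened envelope 4 instead, probability 0; weight (1/4)·0 = 0 each.
If it is in envelope 2 (prior 1/4): the presenter opened envelope 2, so this case is ruled out; weight (1/4)·0 = 0.
If it is in envelope 4 (prior 1/4): envelope 2 is the highest-numbered option available, probability 1; weight (1/4)·1 = 1/4.
The weights sum to 1/4.
So P(the cheque in envelope 3 | the presenter opened envelope 2) = 0 / (1/4) = 0.

0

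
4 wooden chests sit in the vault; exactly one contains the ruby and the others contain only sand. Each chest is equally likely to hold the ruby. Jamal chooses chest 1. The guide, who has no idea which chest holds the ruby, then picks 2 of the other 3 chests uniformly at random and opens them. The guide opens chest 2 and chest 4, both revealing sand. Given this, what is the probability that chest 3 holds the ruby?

1/2

Condition on the true location of the ruby.
If it is in either of chests 1 and 3 (prior 1/4 each): the guide picks exactly this set with probability 1/3 regardless, and none is the prize; weight (1/4)·(1/3) = 1/12 each.
If it is in either of chests 2 and 4 (prior 1/4 each): that chest was opened and seen not to hold the prize — ruled out; weight (1/4)·0 = 0 each.
The weights sum to 1/6.
So P(the ruby in chest 3 | the guide opened chest 2 and chest 4) = (1/12) / (1/6) = 1/2.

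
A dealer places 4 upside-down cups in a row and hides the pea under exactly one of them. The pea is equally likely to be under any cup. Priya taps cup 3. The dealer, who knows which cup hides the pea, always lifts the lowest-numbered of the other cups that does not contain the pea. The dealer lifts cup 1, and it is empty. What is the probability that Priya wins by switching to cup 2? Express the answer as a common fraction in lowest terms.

1/3

Apply Bayes' rule, conditioning on where the pea actually is.
If it is under cup 1 (prior 1/4): the dealer opened cup 1, so this case is ruled out; weight (1/4)·0 = 0.
If it is under any of cups 2, 3, and 4 (prior 1/4 each): cup 1 is the lowest-numbered option available, probability 1; weight (1/4)·1 = 1/4 each.
The weights sum to 3/4.
So P(the pea under cup 2 | the dealer opened cup 1) = (1/4) / (3/4) = 1/3.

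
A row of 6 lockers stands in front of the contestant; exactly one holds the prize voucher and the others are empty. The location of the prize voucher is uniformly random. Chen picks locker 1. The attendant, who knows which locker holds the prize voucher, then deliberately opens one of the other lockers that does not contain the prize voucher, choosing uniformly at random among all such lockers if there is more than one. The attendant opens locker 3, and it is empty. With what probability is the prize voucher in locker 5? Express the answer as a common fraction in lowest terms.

Condition on the true location of the prize voucher.
If it is in locker 1 (prior 1/6): the attendant has 5 equally likely choices, so probability 1/5; weight (1/6)·(1/5) = 1/30.
If it is in any of lockers 2, 4, 5, and 6 (prior 1/6 each): the attendant has 4 equally likely choices, so probability 1/4; weight (1/6)·(1/4) = 1/24 each.
If it is in locker 3 (prior 1/6): the attendant opened locker 3, so this case is ruled out; weight (1/6)·0 = 0.
The weights sum to 1/5.
So P(the prize voucher in locker 5 | the attendant opened locker 3) = (1/24) / (1/5) = 5/24.

5/24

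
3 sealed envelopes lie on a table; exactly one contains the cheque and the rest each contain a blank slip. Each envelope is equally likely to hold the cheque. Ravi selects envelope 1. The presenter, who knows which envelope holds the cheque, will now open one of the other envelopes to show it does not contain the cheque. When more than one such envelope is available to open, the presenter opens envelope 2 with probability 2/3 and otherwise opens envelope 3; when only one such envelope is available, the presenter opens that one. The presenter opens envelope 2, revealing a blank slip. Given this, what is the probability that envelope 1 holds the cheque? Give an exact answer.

2/5

Apply Bayes' rule, conditioning on where the cheque actually is.
If it is in envelope 1 (prior 1/3): envelope 2 is available, opened with probability 2/3; weight (1/3)·(2/3) = 2/9.
If it is in envelope 2 (prior 1/3): the presenter opened envelope 2, so this case is ruled out; weight (1/3)·0 = 0.
If it is in envelope 3 (prior 1/3): only envelope 2 is available, probability 1; weight (1/3)·1 = 1/3.
The weights sum to 5/9.
So P(the cheque in envelope 1 | the presenter opened envelope 2) = (2/9) / (5/9) = 2/5.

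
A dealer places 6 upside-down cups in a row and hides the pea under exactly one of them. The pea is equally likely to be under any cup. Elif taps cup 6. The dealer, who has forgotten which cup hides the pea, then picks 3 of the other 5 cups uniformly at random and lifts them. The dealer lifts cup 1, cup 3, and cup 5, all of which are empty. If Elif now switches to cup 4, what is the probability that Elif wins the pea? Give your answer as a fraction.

Because the dealer chose which cups to lift without knowing where the pea is, the choice is independent of the prize location. Learning that none of the 3 opened cups holds the pea simply rules out those 3 locations and leaves the remaining 3 cups still equally likely by symmetry.
So P(the pea under cup 4) = 1/3.

1/3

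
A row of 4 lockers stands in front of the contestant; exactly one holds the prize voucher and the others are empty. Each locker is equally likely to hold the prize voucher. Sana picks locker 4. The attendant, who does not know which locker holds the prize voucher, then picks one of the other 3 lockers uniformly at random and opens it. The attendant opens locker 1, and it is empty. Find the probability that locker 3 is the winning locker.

Apply Bayes' rule, conditioning on where the prize voucher actually is.
If it is in locker 1 (prior 1/4): the attendant opened locker 1, so this case is ruled out; weight (1/4)·0 = 0.
If it is in any of lockers 2, 3, and 4 (prior 1/4 each): the attendant picks locker 1 with probability 1/3 regardless, and it is not the prize; weight (1/4)·(1/3) = 1/12 each.
The weights sum to 1/4.
So P(the prize voucher in locker 3 | the attendant opened locker 1) = (1/12) / (1/4) = 1/3.

1/3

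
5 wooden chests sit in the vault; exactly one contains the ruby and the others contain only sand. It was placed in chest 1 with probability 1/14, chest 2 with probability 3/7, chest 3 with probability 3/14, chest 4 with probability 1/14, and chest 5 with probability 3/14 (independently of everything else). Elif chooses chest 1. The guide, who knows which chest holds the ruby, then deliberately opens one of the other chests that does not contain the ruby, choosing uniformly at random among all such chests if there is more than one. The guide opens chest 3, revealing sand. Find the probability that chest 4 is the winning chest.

Condition on the true location of the ruby.
If it is in chest 1 (prior 1/14): the guide has 4 equally likely choices, so probability 1/4; weight (1/14)·(1/4) = 1/56.
If it is in chest 2 (prior 3/7): the guide has 3 equally likely choices, so probability 1/3; weight (3/7)·(1/3) = 1/7.
If it is in chest 3 (prior 3/14): the guide opened chest 3, so this case is ruled out; weight (3/14)·0 = 0.
If it is in chest 4 (prior 1/14): the guide has 3 equally likely choices, so probability 1/3; weight (1/14)·(1/3) = 1/42.
If it is in chest 5 (prior 3/14): the guide has 3 equally likely choices, so probability 1/3; weight (3/14)·(1/3) = 1/14.
The weights sum to 43/168.
So P(the ruby in chest 4 | the guide opened chest 3) = (1/42) / (43/168) = 4/43.

4/43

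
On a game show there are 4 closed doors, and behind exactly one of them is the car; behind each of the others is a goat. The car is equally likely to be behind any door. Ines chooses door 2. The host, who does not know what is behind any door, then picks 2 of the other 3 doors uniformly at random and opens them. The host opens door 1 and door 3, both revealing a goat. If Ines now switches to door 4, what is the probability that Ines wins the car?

1/2

Consider each possible location of the car in turn.
If it is behind either of doors 1 and 3 (prior 1/4 each): that door was opened and seen not to hold the prize — ruled out; weight (1/4)·0 = 0 each.
If it is behind either of doors 2 and 4 (prior 1/4 each): the host picks exactly this set with probability 1/3 regardless, and none is the prize; weight (1/4)·(1/3) = 1/12 each.
The weights sum to 1/6.
So P(the car behind door 4 | the host opened door 1 and door 3) = (1/12) / (1/6) = 1/2.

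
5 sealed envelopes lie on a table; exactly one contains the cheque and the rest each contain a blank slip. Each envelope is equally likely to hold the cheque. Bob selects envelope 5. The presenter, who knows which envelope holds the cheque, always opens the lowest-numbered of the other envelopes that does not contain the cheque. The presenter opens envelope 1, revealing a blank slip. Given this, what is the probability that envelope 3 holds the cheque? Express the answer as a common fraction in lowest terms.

1/4

Apply Bayes' rule, conditioning on where the cheque actually is.
If it is in envelope 1 (prior 1/5): the presenter opened envelope 1, so this case is ruled out; weight (1/5)·0 = 0.
If it is in any of envelopes 2, 3, 4, and 5 (prior 1/5 each): envelope 1 is the lowest-numbered option available, probability 1; weight (1/5)·1 = 1/5 each.
The weights sum to 4/5.
So P(the cheque in envelope 3 | the presenter opened envelope 1) = (1/5) / (4/5) = 1/4.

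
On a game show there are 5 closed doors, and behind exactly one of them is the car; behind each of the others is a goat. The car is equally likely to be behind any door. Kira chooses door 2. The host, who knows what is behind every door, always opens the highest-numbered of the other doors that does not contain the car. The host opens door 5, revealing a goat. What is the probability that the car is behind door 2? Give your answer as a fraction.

1/4

Apply Bayes' rule, conditioning on where the car actually is.
If it is behind any of doors 1, 2, 3, and 4 (prior 1/5 each): door 5 is the highest-numbered option available, probability 1; weight (1/5)·1 = 1/5 each.
If it is behind door 5 (prior 1/5): the host opened door 5, so this case is ruled out; weight (1/5)·0 = 0.
The weights sum to 4/5.
So P(the car behind door 2 | the host opened door 5) = (1/5) / (4/5) = 1/4.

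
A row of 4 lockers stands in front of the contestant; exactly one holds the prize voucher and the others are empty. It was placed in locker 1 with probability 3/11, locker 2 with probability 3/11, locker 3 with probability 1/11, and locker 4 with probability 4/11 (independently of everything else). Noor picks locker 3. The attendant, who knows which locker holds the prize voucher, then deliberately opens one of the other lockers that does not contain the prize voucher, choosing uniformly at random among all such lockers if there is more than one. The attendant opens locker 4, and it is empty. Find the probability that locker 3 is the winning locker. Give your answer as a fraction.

Consider each possible location of the prize voucher in turn.
If it is in either of lockers 1 and 2 (prior 3/11 each): the attendant has 2 equally likely choices, so probability 1/2; weight (3/11)·(1/2) = 3/22 each.
If it is in locker 3 (prior 1/11): the attendant has 3 equally likely choices, so probability 1/3; weight (1/11)·(1/3) = 1/33.
If it is in locker 4 (prior 4/11): the attendant opened locker 4, so this case is ruled out; weight (4/11)·0 = 0.
The weights sum to 10/33.
So P(the prize voucher in locker 3 | the attendant opened locker 4) = (1/33) / (10/33) = 1/10.

1/10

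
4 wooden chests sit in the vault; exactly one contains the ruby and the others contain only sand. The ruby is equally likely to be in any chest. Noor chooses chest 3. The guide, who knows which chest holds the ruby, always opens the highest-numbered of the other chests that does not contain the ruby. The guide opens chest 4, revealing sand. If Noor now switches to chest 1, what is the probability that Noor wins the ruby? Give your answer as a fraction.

1/3

Apply Bayes' rule, conditioning on where the ruby actually is.
If it is in any of chests 1, 2, and 3 (prior 1/4 each): chest 4 is the highest-numbered option available, probability 1; weight (1/4)·1 = 1/4 each.
If it is in chest 4 (prior 1/4): the guide opened chest 4, so this case is ruled out; weight (1/4)·0 = 0.
The weights sum to 3/4.
So P(the ruby in chest 1 | the guide opened chest 4) = (1/4) / (3/4) = 1/3.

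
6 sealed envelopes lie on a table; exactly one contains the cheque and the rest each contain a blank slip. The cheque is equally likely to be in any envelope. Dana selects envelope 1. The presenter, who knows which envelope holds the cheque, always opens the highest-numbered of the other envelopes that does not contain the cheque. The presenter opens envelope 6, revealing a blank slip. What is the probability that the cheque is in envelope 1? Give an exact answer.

1/5

Apply Bayes' rule, conditioning on where the cheque actually is.
If it is in any of envelopes 1, 2, 3, 4, and 5 (prior 1/6 each): envelope 6 is the highest-numbered option available, probability 1; weight (1/6)·1 = 1/6 each.
If it is in envelope 6 (prior 1/6): the presenter opened envelope 6, so this case is ruled out; weight (1/6)·0 = 0.
The weights sum to 5/6.
So P(the cheque in envelope 1 | the presenter opened envelope 6) = (1/6) / (5/6) = 1/5.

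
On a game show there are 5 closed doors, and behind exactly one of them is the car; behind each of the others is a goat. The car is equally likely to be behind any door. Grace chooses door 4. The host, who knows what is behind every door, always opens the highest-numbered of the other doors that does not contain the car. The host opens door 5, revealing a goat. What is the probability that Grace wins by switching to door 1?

1/4

Apply Bayes' rule, conditioning on where the car actually is.
If it is behind any of doors 1, 2, 3, and 4 (prior 1/5 each): door 5 is the highest-numbered option available, probability 1; weight (1/5)·1 = 1/5 each.
If it is behind door 5 (prior 1/5): the host opened door 5, so this case is ruled out; weight (1/5)·0 = 0.
The weights sum to 4/5.
So P(the car behind door 1 | the host opened door 5) = (1/5) / (4/5) = 1/4.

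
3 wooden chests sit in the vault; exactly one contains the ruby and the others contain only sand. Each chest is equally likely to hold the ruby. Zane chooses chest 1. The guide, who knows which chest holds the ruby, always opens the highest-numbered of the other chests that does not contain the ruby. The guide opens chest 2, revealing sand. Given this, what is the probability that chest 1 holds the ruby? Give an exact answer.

Apply Bayes' rule, conditioning on where the ruby actually is.
If it is in chest 1 (prior 1/3): the guide would have opened chest 3 instead, probability 0; weight (1/3)·0 = 0.
If it is in chest 2 (prior 1/3): the guide opened chest 2, so this case is ruled out; weight (1/3)·0 = 0.
If it is in chest 3 (prior 1/3): chest 2 is the highest-numbered option available, probability 1; weight (1/3)·1 = 1/3.
The weights sum to 1/3.
So P(the ruby in chest 1 | the guide opened chest 2) = 0 / (1/3) = 0.

0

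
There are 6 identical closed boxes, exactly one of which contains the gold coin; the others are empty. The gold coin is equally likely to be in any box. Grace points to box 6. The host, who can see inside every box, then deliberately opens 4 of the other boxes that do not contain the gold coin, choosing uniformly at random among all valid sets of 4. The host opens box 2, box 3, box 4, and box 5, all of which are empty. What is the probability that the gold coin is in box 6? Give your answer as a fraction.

Consider each possible location of the gold coin in turn.
If it is in box 1 (prior 1/6): the host has no choice, probability 1; weight (1/6)·1 = 1/6.
If it is in any of boxes 2, 3, 4, and 5 (prior 1/6 each): that box was opened and seen not to hold the prize — ruled out; weight (1/6)·0 = 0 each.
If it is in box 6 (prior 1/6): the host has 5 equally likely choices, so probability 1/5; weight (1/6)·(1/5) = 1/30.
The weights sum to 1/5.
So P(the gold coin in box 6 | the host opened box 2, box 3, box 4, and box 5) = (1/30) / (1/5) = 1/6.

1/6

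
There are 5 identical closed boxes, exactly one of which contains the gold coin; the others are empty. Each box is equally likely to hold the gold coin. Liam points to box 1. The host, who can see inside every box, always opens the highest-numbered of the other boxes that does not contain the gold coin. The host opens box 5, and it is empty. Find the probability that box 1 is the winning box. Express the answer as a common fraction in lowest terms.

Apply Bayes' rule, conditioning on where the gold coin actually is.
If it is in any of boxes 1, 2, 3, and 4 (prior 1/5 each): box 5 is the highest-numbered option available, probability 1; weight (1/5)·1 = 1/5 each.
If it is in box 5 (prior 1/5): the host opened box 5, so this case is ruled out; weight (1/5)·0 = 0.
The weights sum to 4/5.
So P(the gold coin in box 1 | the host opened box 5) = (1/5) / (4/5) = 1/4.

1/4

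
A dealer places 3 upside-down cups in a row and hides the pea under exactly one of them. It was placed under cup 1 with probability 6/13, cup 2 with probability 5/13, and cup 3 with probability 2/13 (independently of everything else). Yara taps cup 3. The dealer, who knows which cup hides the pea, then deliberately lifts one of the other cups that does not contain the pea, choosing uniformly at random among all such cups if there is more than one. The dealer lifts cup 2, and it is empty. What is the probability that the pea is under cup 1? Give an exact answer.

6/7

Apply Bayes' rule, conditioning on where the pea actually is.
If it is under cup 1 (prior 6/13): the dealer has no choice, probability 1; weight (6/13)·1 = 6/13.
If it is under cup 2 (prior 5/13): the dealer opened cup 2, so this case is ruled out; weight (5/13)·0 = 0.
If it is under cup 3 (prior 2/13): the dealer has 2 equally likely choices, so probability 1/2; weight (2/13)·(1/2) = 1/13.
The weights sum to 7/13.
So P(the pea under cup 1 | the dealer opened cup 2) = (6/13) / (7/13) = 6/7.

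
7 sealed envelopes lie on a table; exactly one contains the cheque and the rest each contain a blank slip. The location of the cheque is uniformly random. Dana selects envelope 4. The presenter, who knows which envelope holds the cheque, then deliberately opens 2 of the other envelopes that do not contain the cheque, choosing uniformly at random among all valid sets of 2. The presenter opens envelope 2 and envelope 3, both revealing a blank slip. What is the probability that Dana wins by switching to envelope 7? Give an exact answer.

3/14

Condition on the true location of the cheque.
If it is in any of envelopes 1, 5, 6, and 7 (prior 1/7 each): the presenter has 10 equally likely choices, so probability 1/10; weight (1/7)·(1/10) = 1/70 each.
If it is in either of envelopes 2 and 3 (prior 1/7 each): that envelope was opened and seen not to hold the prize — ruled out; weight (1/7)·0 = 0 each.
If it is in envelope 4 (prior 1/7): the presenter has 15 equally likely choices, so probability 1/15; weight (1/7)·(1/15) = 1/105.
The weights sum to 1/15.
So P(the cheque in envelope 7 | the presenter opened envelope 2 and envelope 3) = (1/70) / (1/15) = 3/14.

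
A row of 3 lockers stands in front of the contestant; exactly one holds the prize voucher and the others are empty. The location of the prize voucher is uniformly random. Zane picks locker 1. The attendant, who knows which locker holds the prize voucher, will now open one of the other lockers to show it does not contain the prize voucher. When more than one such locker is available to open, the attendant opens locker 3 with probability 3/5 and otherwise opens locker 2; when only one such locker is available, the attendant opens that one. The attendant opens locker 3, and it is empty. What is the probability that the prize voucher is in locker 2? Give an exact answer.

5/8

Condition on the true location of the prize voucher.
If it is in locker 1 (prior 1/3): locker 3 is available, opened with probability 3/5; weight (1/3)·(3/5) = 1/5.
If it is in locker 2 (prior 1/3): only locker 3 is available, probability 1; weight (1/3)·1 = 1/3.
If it is in locker 3 (prior 1/3): the attendant opened locker 3, so this case is ruled out; weight (1/3)·0 = 0.
The weights sum to 8/15.
So P(the prize voucher in locker 2 | the attendant opened locker 3) = (1/3) / (8/15) = 5/8.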